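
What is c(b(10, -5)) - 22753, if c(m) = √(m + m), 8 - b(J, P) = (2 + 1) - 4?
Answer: -22753 + 3*√2 ≈ -22749.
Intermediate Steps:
b(J, P) = 9 (b(J, P) = 8 - ((2 + 1) - 4) = 8 - (3 - 4) = 8 - 1*(-1) = 8 + 1 = 9)
c(m) = √2*√m (c(m) = √(2*m) = √2*√m)
c(b(10, -5)) - 22753 = √2*√9 - 22753 = √2*3 - 22753 = 3*√2 - 22753 = -22753 + 3*√2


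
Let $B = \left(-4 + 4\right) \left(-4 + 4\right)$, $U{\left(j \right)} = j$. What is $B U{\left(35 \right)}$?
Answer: $0$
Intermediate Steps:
$B = 0$ ($B = 0 \cdot 0 = 0$)
$B U{\left(35 \right)} = 0 \cdot 35 = 0$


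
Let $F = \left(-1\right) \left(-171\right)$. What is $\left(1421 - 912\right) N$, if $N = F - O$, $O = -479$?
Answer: $330850$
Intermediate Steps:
$F = 171$
$N = 650$ ($N = 171 - -479 = 171 + 479 = 650$)
$\left(1421 - 912\right) N = \left(1421 - 912\right) 650 = 509 \cdot 650 = 330850$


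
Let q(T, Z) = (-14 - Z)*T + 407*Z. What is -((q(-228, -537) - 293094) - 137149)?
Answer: 768046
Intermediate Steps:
q(T, Z) = 407*Z + T*(-14 - Z) (q(T, Z) = T*(-14 - Z) + 407*Z = 407*Z + T*(-14 - Z))
-((q(-228, -537) - 293094) - 137149) = -(((-14*(-228) + 407*(-537) - 1*(-228)*(-537)) - 293094) - 137149) = -(((3192 - 218559 - 122436) - 293094) - 137149) = -((-337803 - 293094) - 137149) = -(-630897 - 137149) = -1*(-768046) = 768046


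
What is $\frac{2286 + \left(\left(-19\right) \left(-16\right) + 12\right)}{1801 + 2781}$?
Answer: $\frac{1301}{2291} \approx 0.56787$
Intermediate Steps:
$\frac{2286 + \left(\left(-19\right) \left(-16\right) + 12\right)}{1801 + 2781} = \frac{2286 + \left(304 + 12\right)}{4582} = \left(2286 + 316\right) \frac{1}{4582} = 2602 \cdot \frac{1}{4582} = \frac{1301}{2291}$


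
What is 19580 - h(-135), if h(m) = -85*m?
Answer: 8105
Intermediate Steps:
19580 - h(-135) = 19580 - (-85)*(-135) = 19580 - 1*11475 = 19580 - 11475 = 8105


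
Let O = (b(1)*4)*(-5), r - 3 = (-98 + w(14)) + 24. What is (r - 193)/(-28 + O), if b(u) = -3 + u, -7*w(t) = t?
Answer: -133/6 ≈ -22.167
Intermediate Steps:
w(t) = -t/7
r = -73 (r = 3 + ((-98 - ⅐*14) + 24) = 3 + ((-98 - 2) + 24) = 3 + (-100 + 24) = 3 - 76 = -73)
O = 40 (O = ((-3 + 1)*4)*(-5) = -2*4*(-5) = -8*(-5) = 40)
(r - 193)/(-28 + O) = (-73 - 193)/(-28 + 40) = -266/12 = -266*1/12 = -133/6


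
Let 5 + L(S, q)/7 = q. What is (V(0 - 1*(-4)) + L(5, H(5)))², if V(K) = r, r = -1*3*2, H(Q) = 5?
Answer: 36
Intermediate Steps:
L(S, q) = -35 + 7*q
r = -6 (r = -3*2 = -6)
V(K) = -6
(V(0 - 1*(-4)) + L(5, H(5)))² = (-6 + (-35 + 7*5))² = (-6 + (-35 + 35))² = (-6 + 0)² = (-6)² = 36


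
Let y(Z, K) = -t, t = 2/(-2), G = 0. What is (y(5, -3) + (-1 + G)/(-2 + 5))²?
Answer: 4/9 ≈ 0.44444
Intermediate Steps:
t = -1 (t = 2*(-½) = -1)
y(Z, K) = 1 (y(Z, K) = -1*(-1) = 1)
(y(5, -3) + (-1 + G)/(-2 + 5))² = (1 + (-1 + 0)/(-2 + 5))² = (1 - 1/3)² = (1 - 1*⅓)² = (1 - ⅓)² = (⅔)² = 4/9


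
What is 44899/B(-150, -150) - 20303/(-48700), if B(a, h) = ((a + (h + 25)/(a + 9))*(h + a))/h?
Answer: -6149084443/40956700 ≈ -150.14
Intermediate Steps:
B(a, h) = (a + h)*(a + (25 + h)/(9 + a))/h (B(a, h) = ((a + (25 + h)/(9 + a))*(a + h))/h = ((a + h)*(a + (25 + h)/(9 + a)))/h = (a + h)*(a + (25 + h)/(9 + a))/h)
44899/B(-150, -150) - 20303/(-48700) = 44899/((((-150)³ + (-150)² + 9*(-150)² + 25*(-150) + 25*(-150) - 150*(-150)² + 10*(-150)*(-150))/((-150)*(9 - 150)))) - 20303/(-48700) = 44899/((-1/150*(-3375000 + 22500 + 9*22500 - 3750 - 3750 - 150*22500 + 225000)/(-141))) - 20303*(-1/48700) = 44899/((-1/150*(-1/141)*(-3375000 + 22500 + 202500 - 3750 - 3750 - 3375000 + 225000))) + 20303/48700 = 44899/((-1/150*(-1/141)*(-6307500))) + 20303/48700 = 44899/(-42050/141) + 20303/48700 = 44899*(-141/42050) + 20303/48700 = -6330759/42050 + 20303/48700 = -6149084443/40956700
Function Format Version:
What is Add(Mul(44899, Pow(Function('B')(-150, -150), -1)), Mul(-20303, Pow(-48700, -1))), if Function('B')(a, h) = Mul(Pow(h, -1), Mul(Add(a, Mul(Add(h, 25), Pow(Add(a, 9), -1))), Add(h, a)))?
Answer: Rational(-6149084443, 40956700) ≈ -150.14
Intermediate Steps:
Function('B')(a, h) = Mul(Pow(h, -1), Add(a, h), Add(a, Mul(Pow(Add(9, a), -1), Add(25, h)))) (Function('B')(a, h) = Mul(Pow(h, -1), Mul(Add(a, Mul(Add(25, h), Pow(Add(9, a), -1))), Add(a, h))) = Mul(Pow(h, -1), Mul(Add(a, Mul(Pow(Add(9, a), -1), Add(25, h))), Add(a, h))) = Mul(Pow(h, -1), Mul(Add(a, h), Add(a, Mul(Pow(Add(9, a), -1), Add(25, h))))) = Mul(Pow(h, -1), Add(a, h), Add(a, Mul(Pow(Add(9, a), -1), Add(25, h)))))
Add(Mul(44899, Pow(Function('B')(-150, -150), -1)), Mul(-20303, Pow(-48700, -1))) = Add(Mul(44899, Pow(Mul(Pow(-150, -1), Pow(Add(9, -150), -1), Add(Pow(-150, 3), Pow(-150, 2), Mul(9, Pow(-150, 2)), Mul(25, -150), Mul(25, -150), Mul(-150, Pow(-150, 2)), Mul(10, -150, -150))), -1)), Mul(-20303, Pow(-48700, -1))) = Add(Mul(44899, Pow(Mul(Rational(-1, 150), Pow(-141, -1), Add(-3375000, 22500, Mul(9, 22500), -3750, -3750, Mul(-150, 22500), 225000)), -1)), Mul(-20303, Rational(-1, 48700))) = Add(Mul(44899, Pow(Mul(Rational(-1, 150), Rational(-1, 141), Add(-3375000, 22500, 202500, -3750, -3750, -3375000, 225000)), -1)), Rational(20303, 48700)) = Add(Mul(44899, Pow(Mul(Rational(-1, 150), Rational(-1, 141), -6307500), -1)), Rational(20303, 48700)) = Add(Mul(44899, Pow(Rational(-42050, 141), -1)), Rational(20303, 48700)) = Add(Mul(44899, Rational(-141, 42050)), Rational(20303, 48700)) = Add(Rational(-6330759, 42050), Rational(20303, 48700)) = Rational(-6149084443, 40956700)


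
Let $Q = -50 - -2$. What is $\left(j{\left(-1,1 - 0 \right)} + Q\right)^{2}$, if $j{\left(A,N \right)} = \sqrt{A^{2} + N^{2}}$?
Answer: $\left(48 - \sqrt{2}\right)^{2} \approx 2170.2$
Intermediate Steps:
$Q = -48$ ($Q = -50 + 2 = -48$)
$\left(j{\left(-1,1 - 0 \right)} + Q\right)^{2} = \left(\sqrt{\left(-1\right)^{2} + \left(1 - 0\right)^{2}} - 48\right)^{2} = \left(\sqrt{1 + \left(1 + 0\right)^{2}} - 48\right)^{2} = \left(\sqrt{1 + 1^{2}} - 48\right)^{2} = \left(\sqrt{1 + 1} - 48\right)^{2} = \left(\sqrt{2} - 48\right)^{2} = \left(-48 + \sqrt{2}\right)^{2}$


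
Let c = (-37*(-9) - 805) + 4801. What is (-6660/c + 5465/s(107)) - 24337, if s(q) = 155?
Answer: -9794222/403 ≈ -24303.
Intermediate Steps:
c = 4329 (c = (333 - 805) + 4801 = -472 + 4801 = 4329)
(-6660/c + 5465/s(107)) - 24337 = (-6660/4329 + 5465/155) - 24337 = (-6660*1/4329 + 5465*(1/155)) - 24337 = (-20/13 + 1093/31) - 24337 = 13589/403 - 24337 = -9794222/403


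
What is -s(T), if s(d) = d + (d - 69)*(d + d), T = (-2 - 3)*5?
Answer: -4675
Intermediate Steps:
T = -25 (T = -5*5 = -25)
s(d) = d + 2*d*(-69 + d) (s(d) = d + (-69 + d)*(2*d) = d + 2*d*(-69 + d))
-s(T) = -(-25)*(-137 + 2*(-25)) = -(-25)*(-137 - 50) = -(-25)*(-187) = -1*4675 = -4675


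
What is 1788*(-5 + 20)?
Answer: 26820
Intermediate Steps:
1788*(-5 + 20) = 1788*15 = 26820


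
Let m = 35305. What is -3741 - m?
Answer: -39046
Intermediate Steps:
-3741 - m = -3741 - 1*35305 = -3741 - 35305 = -39046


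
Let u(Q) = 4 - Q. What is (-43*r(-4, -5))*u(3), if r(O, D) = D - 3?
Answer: 344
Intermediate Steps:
r(O, D) = -3 + D
(-43*r(-4, -5))*u(3) = (-43*(-3 - 5))*(4 - 1*3) = (-43*(-8))*(4 - 3) = 344*1 = 344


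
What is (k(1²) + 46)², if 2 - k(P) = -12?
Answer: 3600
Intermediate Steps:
k(P) = 14 (k(P) = 2 - 1*(-12) = 2 + 12 = 14)
(k(1²) + 46)² = (14 + 46)² = 60² = 3600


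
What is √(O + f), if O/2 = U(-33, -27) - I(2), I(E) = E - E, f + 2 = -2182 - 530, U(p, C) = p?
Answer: 2*I*√695 ≈ 52.726*I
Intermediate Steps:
f = -2714 (f = -2 + (-2182 - 530) = -2 - 2712 = -2714)
I(E) = 0
O = -66 (O = 2*(-33 - 1*0) = 2*(-33 + 0) = 2*(-33) = -66)
√(O + f) = √(-66 - 2714) = √(-2780) = 2*I*√695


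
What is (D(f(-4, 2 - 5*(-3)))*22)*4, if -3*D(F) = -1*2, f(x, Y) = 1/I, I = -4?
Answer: 176/3 ≈ 58.667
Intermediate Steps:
f(x, Y) = -¼ (f(x, Y) = 1/(-4) = -¼)
D(F) = ⅔ (D(F) = -(-1)*2/3 = -⅓*(-2) = ⅔)
(D(f(-4, 2 - 5*(-3)))*22)*4 = ((⅔)*22)*4 = (44/3)*4 = 176/3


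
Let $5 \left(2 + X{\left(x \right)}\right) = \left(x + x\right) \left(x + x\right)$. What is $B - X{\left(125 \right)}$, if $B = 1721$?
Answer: $-10777$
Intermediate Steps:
$X{\left(x \right)} = -2 + \frac{4 x^{2}}{5}$ ($X{\left(x \right)} = -2 + \frac{\left(x + x\right) \left(x + x\right)}{5} = -2 + \frac{2 x 2 x}{5} = -2 + \frac{4 x^{2}}{5}$)
$B - X{\left(125 \right)} = 1721 - \left(-2 + \frac{4 \cdot 125^{2}}{5}\right) = 1721 - \left(-2 + \frac{4}{5} \cdot 15625\right) = 1721 - \left(-2 + 12500\right) = 1721 - 12498 = -10777$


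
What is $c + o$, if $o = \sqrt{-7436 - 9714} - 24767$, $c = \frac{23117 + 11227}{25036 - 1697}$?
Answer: $- \frac{578002669}{23339} + 35 i \sqrt{14} \approx -24766.0 + 130.96 i$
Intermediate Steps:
$c = \frac{34344}{23339} \approx 1.4715$
$o = -24767 + 35 i \sqrt{14}$ ($o = \sqrt{-17150} - 24767 = 35 i \sqrt{14} - 24767 = -24767 + 35 i \sqrt{14} \approx -24767.0 + 130.96 i$)
$c + o = \frac{34344}{23339} - \left(24767 - 35 i \sqrt{14}\right) = - \frac{578002669}{23339} + 35 i \sqrt{14}$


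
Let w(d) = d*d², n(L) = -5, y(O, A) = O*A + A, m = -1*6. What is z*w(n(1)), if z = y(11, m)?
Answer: 9000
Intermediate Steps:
m = -6
y(O, A) = A + A*O (y(O, A) = A*O + A = A + A*O)
w(d) = d³
z = -72 (z = -6*(1 + 11) = -6*12 = -72)
z*w(n(1)) = -72*(-5)³ = -72*(-125) = 9000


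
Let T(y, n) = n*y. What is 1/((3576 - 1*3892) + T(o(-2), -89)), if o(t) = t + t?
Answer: 1/40 ≈ 0.025000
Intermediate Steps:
o(t) = 2*t
1/((3576 - 1*3892) + T(o(-2), -89)) = 1/((3576 - 1*3892) - 178*(-2)) = 1/((3576 - 3892) - 89*(-4)) = 1/(-316 + 356) = 1/40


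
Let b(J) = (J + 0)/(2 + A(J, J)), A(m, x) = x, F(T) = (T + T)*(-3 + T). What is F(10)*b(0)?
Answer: 0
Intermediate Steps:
F(T) = 2*T*(-3 + T) (F(T) = (2*T)*(-3 + T) = 2*T*(-3 + T))
b(J) = J/(2 + J) (b(J) = (J + 0)/(2 + J) = J/(2 + J))
F(10)*b(0) = (2*10*(-3 + 10))*(0/(2 + 0)) = (2*10*7)*(0/2) = 140*(0*(½)) = 140*0 = 0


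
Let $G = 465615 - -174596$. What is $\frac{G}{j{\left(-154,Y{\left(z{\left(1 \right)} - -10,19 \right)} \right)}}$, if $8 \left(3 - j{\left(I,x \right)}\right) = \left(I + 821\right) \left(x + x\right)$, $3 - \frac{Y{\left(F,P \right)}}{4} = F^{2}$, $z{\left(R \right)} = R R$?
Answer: $\frac{640211}{78709} \approx 8.1339$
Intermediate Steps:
$z{\left(R \right)} = R^{2}$
$Y{\left(F,P \right)} = 12 - 4 F^{2}$
$j{\left(I,x \right)} = 3 - \frac{x \left(821 + I\right)}{4}$ ($j{\left(I,x \right)} = 3 - \frac{\left(I + 821\right) \left(x + x\right)}{8} = 3 - \frac{\left(821 + I\right) 2 x}{8} = 3 - \frac{2 x \left(821 + I\right)}{8} = 3 - \frac{x \left(821 + I\right)}{4}$)
$G = 640211$ ($G = 465615 + 174596 = 640211$)
$\frac{G}{j{\left(-154,Y{\left(z{\left(1 \right)} - -10,19 \right)} \right)}} = \frac{640211}{3 - \frac{821 \left(12 - 4 \left(1^{2} - -10\right)^{2}\right)}{4} - - \frac{77 \left(12 - 4 \left(1^{2} - -10\right)^{2}\right)}{2}} = \frac{640211}{3 - \frac{821 \left(12 - 4 \left(1 + 10\right)^{2}\right)}{4} - - \frac{77 \left(12 - 4 \left(1 + 10\right)^{2}\right)}{2}} = \frac{640211}{3 - \frac{821 \left(12 - 4 \cdot 11^{2}\right)}{4} - - \frac{77 \left(12 - 4 \cdot 11^{2}\right)}{2}} = \frac{640211}{3 - \frac{821 \left(12 - 484\right)}{4} - - \frac{77 \left(12 - 484\right)}{2}} = \frac{640211}{3 - -96878 - \left(- \frac{77}{2}\right) \left(-472\right)} = \frac{640211}{3 + 96878 - 18172} = \frac{640211}{78709}$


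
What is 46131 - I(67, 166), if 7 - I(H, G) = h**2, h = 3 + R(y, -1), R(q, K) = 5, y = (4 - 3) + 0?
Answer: 46188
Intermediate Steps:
y = 1 (y = 1 + 0 = 1)
h = 8 (h = 3 + 5 = 8)
I(H, G) = -57 (I(H, G) = 7 - 1*8**2 = 7 - 1*64 = 7 - 64 = -57)
46131 - I(67, 166) = 46131 - 1*(-57) = 46131 + 57 = 46188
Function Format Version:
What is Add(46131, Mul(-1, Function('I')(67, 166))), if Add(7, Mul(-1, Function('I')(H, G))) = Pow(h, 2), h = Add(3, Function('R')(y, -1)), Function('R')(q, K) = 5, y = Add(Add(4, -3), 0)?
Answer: 46188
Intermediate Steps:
y = 1 (y = Add(1, 0) = 1)
h = 8 (h = Add(3, 5) = 8)
Function('I')(H, G) = -57 (Function('I')(H, G) = Add(7, Mul(-1, Pow(8, 2))) = Add(7, Mul(-1, 64)) = Add(7, -64) = -57)
Add(46131, Mul(-1, Function('I')(67, 166))) = Add(46131, Mul(-1, -57)) = Add(46131, 57) = 46188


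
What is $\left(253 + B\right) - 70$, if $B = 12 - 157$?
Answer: $38$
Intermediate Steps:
$B = -145$ ($B = 12 - 157 = -145$)
$\left(253 + B\right) - 70 = \left(253 - 145\right) - 70 = 108 - 70 = 38$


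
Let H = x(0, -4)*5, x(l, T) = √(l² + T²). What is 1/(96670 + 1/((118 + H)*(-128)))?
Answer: 17664/1707578879 ≈ 1.0344e-5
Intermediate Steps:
x(l, T) = √(T² + l²)
H = 20 (H = √((-4)² + 0²)*5 = √(16 + 0)*5 = √16*5 = 4*5 = 20)
1/(96670 + 1/((118 + H)*(-128))) = 1/(96670 + 1/((118 + 20)*(-128))) = 1/(96670 + 1/(138*(-128))) = 1/(96670 + 1/(-17664)) = 1/(96670 - 1/17664) = 1/(1707578879/17664) = 17664/1707578879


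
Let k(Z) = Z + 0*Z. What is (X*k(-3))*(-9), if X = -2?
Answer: -54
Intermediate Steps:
k(Z) = Z (k(Z) = Z + 0 = Z)
(X*k(-3))*(-9) = -2*(-3)*(-9) = 6*(-9) = -54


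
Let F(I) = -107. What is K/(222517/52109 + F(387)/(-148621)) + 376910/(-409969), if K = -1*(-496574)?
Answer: 788305367330364683367/6780123635341840 ≈ 1.1627e+5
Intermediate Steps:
K = 496574
K/(222517/52109 + F(387)/(-148621)) + 376910/(-409969) = 496574/(222517/52109 - 107/(-148621)) + 376910/(-409969) = 496574/(222517*(1/52109) - 107*(-1/148621)) + 376910*(-1/409969) = 496574/(222517/52109 + 107/148621) - 376910/409969 = 496574/(33076274720/7744491689) - 376910/409969 = 496574*(7744491689/33076274720) - 376910/409969 = 1922856607986743/16538137360 - 376910/409969 = 788305367330364683367/6780123635341840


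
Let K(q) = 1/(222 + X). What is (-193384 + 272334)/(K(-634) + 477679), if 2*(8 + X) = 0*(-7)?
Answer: 16895300/102223307 ≈ 0.16528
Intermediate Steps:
X = -8 (X = -8 + (0*(-7))/2 = -8 + (1/2)*0 = -8 + 0 = -8)
K(q) = 1/214 (K(q) = 1/(222 - 8) = 1/214)
(-193384 + 272334)/(K(-634) + 477679) = (-193384 + 272334)/(1/214 + 477679) = 78950/(102223307/214) = 78950*(214/102223307) = 16895300/102223307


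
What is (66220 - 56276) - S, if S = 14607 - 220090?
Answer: 215427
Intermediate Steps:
S = -205483
(66220 - 56276) - S = (66220 - 56276) - 1*(-205483) = 9944 + 205483 = 215427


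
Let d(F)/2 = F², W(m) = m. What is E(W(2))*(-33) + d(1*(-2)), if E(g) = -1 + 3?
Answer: -58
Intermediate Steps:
E(g) = 2
d(F) = 2*F²
E(W(2))*(-33) + d(1*(-2)) = 2*(-33) + 2*(1*(-2))² = -66 + 2*(-2)² = -66 + 2*4 = -66 + 8 = -58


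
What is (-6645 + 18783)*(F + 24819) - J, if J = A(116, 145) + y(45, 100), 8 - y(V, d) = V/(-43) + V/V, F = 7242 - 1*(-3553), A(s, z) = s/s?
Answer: 18588157087/43 ≈ 4.3228e+8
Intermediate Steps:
A(s, z) = 1
F = 10795 (F = 7242 + 3553 = 10795)
y(V, d) = 7 + V/43 (y(V, d) = 8 - (V/(-43) + V/V) = 8 - (V*(-1/43) + 1) = 8 - (-V/43 + 1) = 8 - (1 - V/43) = 8 + (-1 + V/43) = 7 + V/43)
J = 389/43 (J = 1 + (7 + (1/43)*45) = 1 + (7 + 45/43) = 1 + 346/43 = 389/43 ≈ 9.0465)
(-6645 + 18783)*(F + 24819) - J = (-6645 + 18783)*(10795 + 24819) - 1*389/43 = 12138*35614 - 389/43 = 432282732 - 389/43 = 18588157087/43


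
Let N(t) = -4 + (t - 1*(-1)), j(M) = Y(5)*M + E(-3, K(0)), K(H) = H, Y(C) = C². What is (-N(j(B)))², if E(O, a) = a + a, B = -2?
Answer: 2809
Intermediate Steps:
E(O, a) = 2*a
j(M) = 25*M (j(M) = 5²*M + 2*0 = 25*M + 0 = 25*M)
N(t) = -3 + t (N(t) = -4 + (t + 1) = -4 + (1 + t) = -3 + t)
(-N(j(B)))² = (-(-3 + 25*(-2)))² = (-(-3 - 50))² = (-1*(-53))² = 53² = 2809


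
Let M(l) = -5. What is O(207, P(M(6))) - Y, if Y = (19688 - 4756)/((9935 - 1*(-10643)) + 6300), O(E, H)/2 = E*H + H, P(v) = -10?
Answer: -55913706/13439 ≈ -4160.6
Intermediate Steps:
O(E, H) = 2*H + 2*E*H (O(E, H) = 2*(E*H + H) = 2*(H + E*H) = 2*H + 2*E*H)
Y = 7466/13439 (Y = 14932/((9935 + 10643) + 6300) = 14932/(20578 + 6300) = 14932/26878 = 14932*(1/26878) = 7466/13439 ≈ 0.55555)
O(207, P(M(6))) - Y = 2*(-10)*(1 + 207) - 1*7466/13439 = 2*(-10)*208 - 7466/13439 = -4160 - 7466/13439 = -55913706/13439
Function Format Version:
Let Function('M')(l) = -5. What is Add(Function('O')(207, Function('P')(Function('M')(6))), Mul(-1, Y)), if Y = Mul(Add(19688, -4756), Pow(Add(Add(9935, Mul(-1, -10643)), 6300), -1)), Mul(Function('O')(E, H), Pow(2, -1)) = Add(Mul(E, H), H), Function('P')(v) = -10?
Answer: Rational(-55913706, 13439) ≈ -4160.6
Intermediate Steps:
Function('O')(E, H) = Add(Mul(2, H), Mul(2, E, H)) (Function('O')(E, H) = Mul(2, Add(Mul(E, H), H)) = Mul(2, Add(H, Mul(E, H))) = Add(Mul(2, H), Mul(2, E, H)))
Y = Rational(7466, 13439) (Y = Mul(14932, Pow(Add(Add(9935, 10643), 6300), -1)) = Mul(14932, Pow(Add(20578, 6300), -1)) = Mul(14932, Pow(26878, -1)) = Mul(14932, Rational(1, 26878)) = Rational(7466, 13439) ≈ 0.55555)
Add(Function('O')(207, Function('P')(Function('M')(6))), Mul(-1, Y)) = Add(Mul(2, -10, Add(1, 207)), Mul(-1, Rational(7466, 13439))) = Add(Mul(2, -10, 208), Rational(-7466, 13439)) = Add(-4160, Rational(-7466, 13439)) = Rational(-55913706, 13439)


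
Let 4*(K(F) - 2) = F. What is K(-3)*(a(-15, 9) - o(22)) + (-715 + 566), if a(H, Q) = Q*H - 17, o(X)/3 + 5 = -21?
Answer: -483/2 ≈ -241.50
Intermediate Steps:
o(X) = -78 (o(X) = -15 + 3*(-21) = -15 - 63 = -78)
K(F) = 2 + F/4
a(H, Q) = -17 + H*Q (a(H, Q) = H*Q - 17 = -17 + H*Q)
K(-3)*(a(-15, 9) - o(22)) + (-715 + 566) = (2 + (¼)*(-3))*((-17 - 15*9) - 1*(-78)) + (-715 + 566) = (2 - ¾)*((-17 - 135) + 78) - 149 = 5*(-152 + 78)/4 - 149 = (5/4)*(-74) - 149 = -185/2 - 149 = -483/2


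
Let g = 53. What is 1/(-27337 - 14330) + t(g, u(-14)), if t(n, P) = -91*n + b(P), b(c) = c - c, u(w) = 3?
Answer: -200959942/41667 ≈ -4823.0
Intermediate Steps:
b(c) = 0
t(n, P) = -91*n (t(n, P) = -91*n + 0 = -91*n)
1/(-27337 - 14330) + t(g, u(-14)) = 1/(-27337 - 14330) - 91*53 = 1/(-41667) - 4823 = -1/41667 - 4823 = -200959942/41667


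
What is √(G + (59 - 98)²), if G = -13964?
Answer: I*√12443 ≈ 111.55*I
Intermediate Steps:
√(G + (59 - 98)²) = √(-13964 + (59 - 98)²) = √(-13964 + (-39)²) = √(-13964 + 1521) = √(-12443) = I*√12443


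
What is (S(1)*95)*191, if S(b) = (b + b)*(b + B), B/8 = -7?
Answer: -1995950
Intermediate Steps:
B = -56 (B = 8*(-7) = -56)
S(b) = 2*b*(-56 + b) (S(b) = (b + b)*(b - 56) = (2*b)*(-56 + b) = 2*b*(-56 + b))
(S(1)*95)*191 = ((2*1*(-56 + 1))*95)*191 = ((2*1*(-55))*95)*191 = -110*95*191 = -10450*191 = -1995950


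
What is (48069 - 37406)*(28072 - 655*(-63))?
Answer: 739340431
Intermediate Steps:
(48069 - 37406)*(28072 - 655*(-63)) = 10663*(28072 + 41265) = 10663*69337 = 739340431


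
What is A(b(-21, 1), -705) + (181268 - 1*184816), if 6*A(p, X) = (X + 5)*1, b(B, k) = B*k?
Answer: -10994/3 ≈ -3664.7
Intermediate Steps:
A(p, X) = 5/6 + X/6 (A(p, X) = ((X + 5)*1)/6 = ((5 + X)*1)/6 = (5 + X)/6 = 5/6 + X/6)
A(b(-21, 1), -705) + (181268 - 1*184816) = (5/6 + (1/6)*(-705)) + (181268 - 1*184816) = (5/6 - 235/2) + (181268 - 184816) = -350/3 - 3548 = -10994/3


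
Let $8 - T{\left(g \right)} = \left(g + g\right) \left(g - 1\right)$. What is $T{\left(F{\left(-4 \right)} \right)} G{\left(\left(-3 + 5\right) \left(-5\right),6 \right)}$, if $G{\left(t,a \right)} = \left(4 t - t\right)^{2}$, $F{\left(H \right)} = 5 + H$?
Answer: $7200$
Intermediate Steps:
$T{\left(g \right)} = 8 - 2 g \left(-1 + g\right)$ ($T{\left(g \right)} = 8 - \left(g + g\right) \left(g - 1\right) = 8 - 2 g \left(-1 + g\right)$)
$G{\left(t,a \right)} = 9 t^{2}$ ($G{\left(t,a \right)} = \left(3 t\right)^{2} = 9 t^{2}$)
$T{\left(F{\left(-4 \right)} \right)} G{\left(\left(-3 + 5\right) \left(-5\right),6 \right)} = \left(8 - 2 \left(5 - 4\right)^{2} + 2 \left(5 - 4\right)\right) 9 \left(\left(-3 + 5\right) \left(-5\right)\right)^{2} = \left(8 - 2 \cdot 1^{2} + 2 \cdot 1\right) 9 \left(2 \left(-5\right)\right)^{2} = \left(8 - 2 + 2\right) 9 \left(-10\right)^{2} = \left(8 - 2 + 2\right) 9 \cdot 100 = 8 \cdot 900 = 7200$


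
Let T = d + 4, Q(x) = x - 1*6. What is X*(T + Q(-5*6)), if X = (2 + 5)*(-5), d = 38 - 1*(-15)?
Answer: -735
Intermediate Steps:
Q(x) = -6 + x (Q(x) = x - 6 = -6 + x)
d = 53 (d = 38 + 15 = 53)
X = -35 (X = 7*(-5) = -35)
T = 57 (T = 53 + 4 = 57)
X*(T + Q(-5*6)) = -35*(57 + (-6 - 5*6)) = -35*(57 + (-6 - 30)) = -35*(57 - 36) = -35*21 = -735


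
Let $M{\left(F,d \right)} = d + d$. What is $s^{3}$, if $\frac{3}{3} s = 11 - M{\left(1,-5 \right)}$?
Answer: $9261$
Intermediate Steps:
$M{\left(F,d \right)} = 2 d$
$s = 21$ ($s = 11 - 2 \left(-5\right) = 11 - -10 = 11 + 10 = 21$)
$s^{3} = 21^{3} = 9261$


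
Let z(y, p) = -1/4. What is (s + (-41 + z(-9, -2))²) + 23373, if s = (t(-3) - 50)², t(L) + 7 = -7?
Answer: 466729/16 ≈ 29171.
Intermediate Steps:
z(y, p) = -¼ (z(y, p) = -1*¼ = -¼)
t(L) = -14 (t(L) = -7 - 7 = -14)
s = 4096 (s = (-14 - 50)² = (-64)² = 4096)
(s + (-41 + z(-9, -2))²) + 23373 = (4096 + (-41 - ¼)²) + 23373 = (4096 + (-165/4)²) + 23373 = (4096 + 27225/16) + 23373 = 92761/16 + 23373 = 466729/16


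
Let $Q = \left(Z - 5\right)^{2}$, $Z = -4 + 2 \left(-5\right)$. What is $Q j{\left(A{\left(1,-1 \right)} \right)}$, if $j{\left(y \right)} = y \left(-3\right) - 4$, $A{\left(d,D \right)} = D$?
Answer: $-361$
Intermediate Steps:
$Z = -14$ ($Z = -4 - 10 = -14$)
$j{\left(y \right)} = -4 - 3 y$ ($j{\left(y \right)} = - 3 y - 4 = -4 - 3 y$)
$Q = 361$ ($Q = \left(-14 - 5\right)^{2} = \left(-19\right)^{2} = 361$)
$Q j{\left(A{\left(1,-1 \right)} \right)} = 361 \left(-4 - -3\right) = 361 \left(-4 + 3\right) = 361 \left(-1\right) = -361$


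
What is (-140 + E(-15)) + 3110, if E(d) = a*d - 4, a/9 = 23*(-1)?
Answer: 6071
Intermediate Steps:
a = -207 (a = 9*(23*(-1)) = 9*(-23) = -207)
E(d) = -4 - 207*d (E(d) = -207*d - 4 = -4 - 207*d)
(-140 + E(-15)) + 3110 = (-140 + (-4 - 207*(-15))) + 3110 = (-140 + (-4 + 3105)) + 3110 = (-140 + 3101) + 3110 = 2961 + 3110 = 6071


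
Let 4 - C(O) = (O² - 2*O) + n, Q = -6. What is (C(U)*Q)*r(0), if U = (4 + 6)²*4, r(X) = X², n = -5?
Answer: 0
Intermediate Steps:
U = 400 (U = 10²*4 = 100*4 = 400)
C(O) = 9 - O² + 2*O (C(O) = 4 - ((O² - 2*O) - 5) = 4 - (-5 + O² - 2*O) = 4 + (5 - O² + 2*O) = 9 - O² + 2*O)
(C(U)*Q)*r(0) = ((9 - 1*400² + 2*400)*(-6))*0² = ((9 - 1*160000 + 800)*(-6))*0 = ((9 - 160000 + 800)*(-6))*0 = -159191*(-6)*0 = 955146*0 = 0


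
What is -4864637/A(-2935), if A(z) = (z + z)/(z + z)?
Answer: -4864637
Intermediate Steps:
A(z) = 1 (A(z) = (2*z)/((2*z)) = (2*z)*(1/(2*z)) = 1)
-4864637/A(-2935) = -4864637/1 = -4864637*1 = -4864637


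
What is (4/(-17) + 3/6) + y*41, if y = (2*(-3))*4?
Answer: -33447/34 ≈ -983.74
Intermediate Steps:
y = -24 (y = -6*4 = -24)
(4/(-17) + 3/6) + y*41 = (4/(-17) + 3/6) - 24*41 = (4*(-1/17) + 3*(⅙)) - 984 = (-4/17 + ½) - 984 = 9/34 - 984 = -33447/34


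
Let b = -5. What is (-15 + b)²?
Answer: 400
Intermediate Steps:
(-15 + b)² = (-15 - 5)² = (-20)² = 400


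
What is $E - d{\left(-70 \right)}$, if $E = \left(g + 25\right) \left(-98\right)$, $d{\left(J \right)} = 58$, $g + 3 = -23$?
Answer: $40$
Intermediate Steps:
$g = -26$ ($g = -3 - 23 = -26$)
$E = 98$ ($E = \left(-26 + 25\right) \left(-98\right) = \left(-1\right) \left(-98\right) = 98$)
$E - d{\left(-70 \right)} = 98 - 58 = 40$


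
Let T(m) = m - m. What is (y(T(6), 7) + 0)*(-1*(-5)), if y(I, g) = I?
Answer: 0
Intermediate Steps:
T(m) = 0
(y(T(6), 7) + 0)*(-1*(-5)) = (0 + 0)*(-1*(-5)) = 0*5 = 0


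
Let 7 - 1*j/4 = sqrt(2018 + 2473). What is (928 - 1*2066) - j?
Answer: -1166 + 12*sqrt(499) ≈ -897.94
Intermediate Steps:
j = 28 - 12*sqrt(499) (j = 28 - 4*sqrt(2018 + 2473) = 28 - 12*sqrt(499) ≈ -240.06)
(928 - 1*2066) - j = (928 - 1*2066) - (28 - 12*sqrt(499)) = (928 - 2066) + (-28 + 12*sqrt(499)) = -1138 + (-28 + 12*sqrt(499)) = -1166 + 12*sqrt(499)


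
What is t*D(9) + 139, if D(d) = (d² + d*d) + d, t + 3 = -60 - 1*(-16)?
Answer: -7898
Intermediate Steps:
t = -47 (t = -3 + (-60 - 1*(-16)) = -3 + (-60 + 16) = -3 - 44 = -47)
D(d) = d + 2*d² (D(d) = (d² + d²) + d = 2*d² + d = d + 2*d²)
t*D(9) + 139 = -423*(1 + 2*9) + 139 = -423*(1 + 18) + 139 = -423*19 + 139 = -47*171 + 139 = -8037 + 139 = -7898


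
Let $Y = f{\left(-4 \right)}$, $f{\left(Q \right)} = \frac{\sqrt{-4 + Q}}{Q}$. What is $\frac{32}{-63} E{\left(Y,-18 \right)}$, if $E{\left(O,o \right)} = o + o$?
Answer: $\frac{128}{7} \approx 18.286$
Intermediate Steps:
$f{\left(Q \right)} = \frac{\sqrt{-4 + Q}}{Q}$
$Y = - \frac{i \sqrt{2}}{2}$ ($Y = \frac{\sqrt{-4 - 4}}{-4} = - \frac{\sqrt{-8}}{4} = - \frac{2 i \sqrt{2}}{4} = - \frac{i \sqrt{2}}{2} \approx - 0.70711 i$)
$E{\left(O,o \right)} = 2 o$
$\frac{32}{-63} E{\left(Y,-18 \right)} = \frac{32}{-63} \cdot 2 \left(-18\right) = 32 \left(- \frac{1}{63}\right) \left(-36\right) = \left(- \frac{32}{63}\right) \left(-36\right) = \frac{128}{7}$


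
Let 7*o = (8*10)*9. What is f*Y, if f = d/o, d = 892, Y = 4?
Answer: 1561/45 ≈ 34.689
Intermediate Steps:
o = 720/7 (o = ((8*10)*9)/7 = (80*9)/7 = (1/7)*720 = 720/7 ≈ 102.86)
f = 1561/180 (f = 892/(720/7) = 892*(7/720) = 1561/180 ≈ 8.6722)
f*Y = (1561/180)*4 = 1561/45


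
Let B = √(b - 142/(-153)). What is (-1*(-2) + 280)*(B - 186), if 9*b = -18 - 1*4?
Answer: -52452 + 188*I*√986/17 ≈ -52452.0 + 347.25*I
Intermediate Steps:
b = -22/9 (b = (-18 - 1*4)/9 = (-18 - 4)/9 = (⅑)*(-22) = -22/9 ≈ -2.4444)
B = 2*I*√986/51 (B = √(-22/9 - 142/(-153)) = √(-22/9 - 142*(-1/153)) = √(-22/9 + 142/153) = √(-232/153) = 2*I*√986/51 ≈ 1.2314*I)
(-1*(-2) + 280)*(B - 186) = (-1*(-2) + 280)*(2*I*√986/51 - 186) = (2 + 280)*(-186 + 2*I*√986/51) = 282*(-186 + 2*I*√986/51) = -52452 + 188*I*√986/17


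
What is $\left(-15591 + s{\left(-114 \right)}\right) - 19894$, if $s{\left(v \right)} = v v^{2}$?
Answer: $-1517029$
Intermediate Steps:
$s{\left(v \right)} = v^{3}$
$\left(-15591 + s{\left(-114 \right)}\right) - 19894 = \left(-15591 + \left(-114\right)^{3}\right) - 19894 = \left(-15591 - 1481544\right) - 19894 = -1497135 - 19894 = -1517029$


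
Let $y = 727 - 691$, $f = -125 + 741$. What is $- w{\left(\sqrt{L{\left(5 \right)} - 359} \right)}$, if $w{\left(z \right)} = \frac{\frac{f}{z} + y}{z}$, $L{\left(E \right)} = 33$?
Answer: $\frac{308}{163} + \frac{18 i \sqrt{326}}{163} \approx 1.8896 + 1.9939 i$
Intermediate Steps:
$f = 616$
$y = 36$
$w{\left(z \right)} = \frac{36 + \frac{616}{z}}{z}$ ($w{\left(z \right)} = \frac{\frac{616}{z} + 36}{z} = \frac{36 + \frac{616}{z}}{z}$)
$- w{\left(\sqrt{L{\left(5 \right)} - 359} \right)} = - \frac{4 \left(154 + 9 \sqrt{33 - 359}\right)}{33 - 359} = - \frac{4 \left(154 + 9 \sqrt{-326}\right)}{-326} = - \frac{4 \left(154 + 9 i \sqrt{326}\right)}{-326} = - \frac{4 \left(-1\right) \left(154 + 9 i \sqrt{326}\right)}{326} = - (- \frac{308}{163} - \frac{18 i \sqrt{326}}{163}) = \frac{308}{163} + \frac{18 i \sqrt{326}}{163}$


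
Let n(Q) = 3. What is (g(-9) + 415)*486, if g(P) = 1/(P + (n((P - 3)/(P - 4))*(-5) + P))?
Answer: 2218428/11 ≈ 2.0168e+5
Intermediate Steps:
g(P) = 1/(-15 + 2*P) (g(P) = 1/(P + (3*(-5) + P)) = 1/(P + (-15 + P)) = 1/(-15 + 2*P))
(g(-9) + 415)*486 = (1/(-15 + 2*(-9)) + 415)*486 = (1/(-15 - 18) + 415)*486 = (1/(-33) + 415)*486 = (-1/33 + 415)*486 = (13694/33)*486 = 2218428/11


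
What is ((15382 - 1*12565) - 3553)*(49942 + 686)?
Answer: -37262208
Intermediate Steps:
((15382 - 1*12565) - 3553)*(49942 + 686) = ((15382 - 12565) - 3553)*50628 = (2817 - 3553)*50628 = -736*50628 = -37262208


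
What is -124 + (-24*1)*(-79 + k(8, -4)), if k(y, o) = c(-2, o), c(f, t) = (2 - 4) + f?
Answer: 1868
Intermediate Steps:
c(f, t) = -2 + f
k(y, o) = -4 (k(y, o) = -2 - 2 = -4)
-124 + (-24*1)*(-79 + k(8, -4)) = -124 + (-24*1)*(-79 - 4) = -124 - 24*(-83) = -124 + 1992 = 1868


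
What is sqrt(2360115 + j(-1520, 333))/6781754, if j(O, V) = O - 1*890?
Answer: sqrt(2357705)/6781754 ≈ 0.00022641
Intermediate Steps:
j(O, V) = -890 + O (j(O, V) = O - 890 = -890 + O)
sqrt(2360115 + j(-1520, 333))/6781754 = sqrt(2360115 + (-890 - 1520))/6781754 = sqrt(2360115 - 2410)*(1/6781754) = sqrt(2357705)*(1/6781754) = sqrt(2357705)/6781754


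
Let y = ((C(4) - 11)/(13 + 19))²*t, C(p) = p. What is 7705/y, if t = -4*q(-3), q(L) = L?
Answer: 1972480/147 ≈ 13418.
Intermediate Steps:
t = 12 (t = -4*(-3) = 12)
y = 147/256 (y = ((4 - 11)/(13 + 19))²*12 = (-7/32)²*12 = (49/1024)*12 = 147/256 ≈ 0.57422)
7705/y = 7705/(147/256) = 7705*(256/147) = 1972480/147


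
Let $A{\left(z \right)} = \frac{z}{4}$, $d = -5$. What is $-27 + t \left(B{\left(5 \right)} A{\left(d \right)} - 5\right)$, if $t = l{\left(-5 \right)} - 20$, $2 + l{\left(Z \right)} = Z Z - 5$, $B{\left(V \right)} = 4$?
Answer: $-7$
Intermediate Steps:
$l{\left(Z \right)} = -7 + Z^{2}$ ($l{\left(Z \right)} = -2 + \left(Z Z - 5\right) = -2 + \left(Z^{2} - 5\right) = -2 + \left(-5 + Z^{2}\right) = -7 + Z^{2}$)
$A{\left(z \right)} = \frac{z}{4}$ ($A{\left(z \right)} = z \frac{1}{4} = \frac{z}{4}$)
$t = -2$ ($t = \left(-7 + \left(-5\right)^{2}\right) - 20 = \left(-7 + 25\right) - 20 = 18 - 20 = -2$)
$-27 + t \left(B{\left(5 \right)} A{\left(d \right)} - 5\right) = -27 - 2 \left(4 \cdot \frac{1}{4} \left(-5\right) - 5\right) = -27 - 2 \left(4 \left(- \frac{5}{4}\right) - 5\right) = -27 - 2 \left(-5 - 5\right) = -27 - -20 = -27 + 20 = -7$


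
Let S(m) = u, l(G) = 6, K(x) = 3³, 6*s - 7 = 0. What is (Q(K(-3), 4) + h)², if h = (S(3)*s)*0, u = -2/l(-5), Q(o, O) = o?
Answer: 729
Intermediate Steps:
s = 7/6 (s = 7/6 + (⅙)*0 = 7/6 + 0 = 7/6 ≈ 1.1667)
K(x) = 27
u = -⅓ (u = -2/6 = -2*⅙ = -⅓ ≈ -0.33333)
S(m) = -⅓
h = 0 (h = -⅓*7/6*0 = -7/18*0 = 0)
(Q(K(-3), 4) + h)² = (27 + 0)² = 27² = 729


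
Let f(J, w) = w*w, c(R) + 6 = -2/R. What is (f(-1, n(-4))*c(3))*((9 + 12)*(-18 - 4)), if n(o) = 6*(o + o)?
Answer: 7096320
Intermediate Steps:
n(o) = 12*o (n(o) = 6*(2*o) = 12*o)
c(R) = -6 - 2/R
f(J, w) = w**2
(f(-1, n(-4))*c(3))*((9 + 12)*(-18 - 4)) = ((12*(-4))**2*(-6 - 2/3))*((9 + 12)*(-18 - 4)) = ((-48)**2*(-6 - 2*1/3))*(21*(-22)) = (2304*(-6 - 2/3))*(-462) = (2304*(-20/3))*(-462) = -15360*(-462) = 7096320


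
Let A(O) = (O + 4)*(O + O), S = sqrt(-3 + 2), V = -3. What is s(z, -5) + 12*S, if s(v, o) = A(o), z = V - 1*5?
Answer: 10 + 12*I ≈ 10.0 + 12.0*I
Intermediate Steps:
S = I (S = sqrt(-1) = I ≈ 1.0*I)
A(O) = 2*O*(4 + O) (A(O) = (4 + O)*(2*O) = 2*O*(4 + O))
z = -8 (z = -3 - 1*5 = -3 - 5 = -8)
s(v, o) = 2*o*(4 + o)
s(z, -5) + 12*S = 2*(-5)*(4 - 5) + 12*I = 2*(-5)*(-1) + 12*I = 10 + 12*I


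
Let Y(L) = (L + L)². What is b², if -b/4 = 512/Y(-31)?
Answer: 262144/923521 ≈ 0.28385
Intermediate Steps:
Y(L) = 4*L² (Y(L) = (2*L)² = 4*L²)
b = -512/961 (b = -2048/(4*(-31)²) = -2048/(4*961) = -2048/3844 = -4*128/961 = -512/961 ≈ -0.53278)
b² = (-512/961)² = 262144/923521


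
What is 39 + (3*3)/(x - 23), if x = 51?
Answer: 1101/28 ≈ 39.321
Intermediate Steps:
39 + (3*3)/(x - 23) = 39 + (3*3)/(51 - 23) = 39 + 9/28 = 1101/28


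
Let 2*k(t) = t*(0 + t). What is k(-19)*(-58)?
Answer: -10469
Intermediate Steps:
k(t) = t²/2 (k(t) = (t*(0 + t))/2 = (t*t)/2 = t²/2)
k(-19)*(-58) = ((½)*(-19)²)*(-58) = ((½)*361)*(-58) = (361/2)*(-58) = -10469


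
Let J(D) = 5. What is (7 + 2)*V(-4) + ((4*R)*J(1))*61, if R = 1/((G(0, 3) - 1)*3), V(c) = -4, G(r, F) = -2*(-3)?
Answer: 136/3 ≈ 45.333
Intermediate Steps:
G(r, F) = 6
R = 1/15 (R = 1/((6 - 1)*3) = 1/(5*3) = 1/15 ≈ 0.066667)
(7 + 2)*V(-4) + ((4*R)*J(1))*61 = (7 + 2)*(-4) + ((4*(1/15))*5)*61 = 9*(-4) + ((4/15)*5)*61 = -36 + (4/3)*61 = -36 + 244/3 = 136/3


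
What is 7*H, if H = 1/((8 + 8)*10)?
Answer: 7/160 ≈ 0.043750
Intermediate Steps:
H = 1/160 (H = 1/(16*10) = 1/160 ≈ 0.0062500)
7*H = 7*(1/160) = 7/160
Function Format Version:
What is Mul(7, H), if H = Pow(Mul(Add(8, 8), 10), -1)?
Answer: Rational(7, 160) ≈ 0.043750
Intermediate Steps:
H = Rational(1, 160) (H = Pow(Mul(16, 10), -1) = Pow(160, -1) = Rational(1, 160) ≈ 0.0062500)
Mul(7, H) = Mul(7, Rational(1, 160)) = Rational(7, 160)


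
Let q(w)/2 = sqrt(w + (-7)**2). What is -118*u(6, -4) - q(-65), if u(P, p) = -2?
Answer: 236 - 8*I ≈ 236.0 - 8.0*I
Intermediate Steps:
q(w) = 2*sqrt(49 + w) (q(w) = 2*sqrt(w + (-7)**2) = 2*sqrt(w + 49) = 2*sqrt(49 + w))
-118*u(6, -4) - q(-65) = -118*(-2) - 2*sqrt(49 - 65) = 236 - 2*sqrt(-16) = 236 - 2*4*I = 236 - 8*I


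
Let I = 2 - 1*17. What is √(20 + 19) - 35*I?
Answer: 525 + √39 ≈ 531.25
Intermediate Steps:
I = -15 (I = 2 - 17 = -15)
√(20 + 19) - 35*I = √(20 + 19) - 35*(-15) = √39 + 525 = 525 + √39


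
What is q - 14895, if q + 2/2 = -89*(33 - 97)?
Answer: -9200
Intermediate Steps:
q = 5695 (q = -1 - 89*(33 - 97) = -1 - 89*(-64) = -1 + 5696 = 5695)
q - 14895 = 5695 - 14895 = -9200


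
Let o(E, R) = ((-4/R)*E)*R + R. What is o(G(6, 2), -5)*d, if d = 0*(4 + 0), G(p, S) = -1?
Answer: 0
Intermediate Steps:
o(E, R) = R - 4*E (o(E, R) = (-4*E/R)*R + R = -4*E + R = R - 4*E)
d = 0 (d = 0*4 = 0)
o(G(6, 2), -5)*d = (-5 - 4*(-1))*0 = (-5 + 4)*0 = -1*0 = 0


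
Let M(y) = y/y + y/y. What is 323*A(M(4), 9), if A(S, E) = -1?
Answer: -323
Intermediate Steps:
M(y) = 2 (M(y) = 1 + 1 = 2)
323*A(M(4), 9) = 323*(-1) = -323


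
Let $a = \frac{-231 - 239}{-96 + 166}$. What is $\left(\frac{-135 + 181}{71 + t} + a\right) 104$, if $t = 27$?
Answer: $- \frac{31824}{49} \approx -649.47$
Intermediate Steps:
$a = - \frac{47}{7}$ ($a = \frac{-231 - 239}{70} = \left(-470\right) \frac{1}{70} = - \frac{47}{7} \approx -6.7143$)
$\left(\frac{-135 + 181}{71 + t} + a\right) 104 = \left(\frac{-135 + 181}{71 + 27} - \frac{47}{7}\right) 104 = \left(\frac{46}{98} - \frac{47}{7}\right) 104 = \left(46 \cdot \frac{1}{98} - \frac{47}{7}\right) 104 = \left(\frac{23}{49} - \frac{47}{7}\right) 104 = \left(- \frac{306}{49}\right) 104 = - \frac{31824}{49}$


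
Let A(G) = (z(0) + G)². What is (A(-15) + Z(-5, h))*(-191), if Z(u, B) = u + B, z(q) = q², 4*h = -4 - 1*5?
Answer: -166361/4 ≈ -41590.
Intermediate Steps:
h = -9/4 (h = (-4 - 1*5)/4 = (-4 - 5)/4 = (¼)*(-9) = -9/4 ≈ -2.2500)
A(G) = G² (A(G) = (0² + G)² = (0 + G)² = G²)
Z(u, B) = B + u
(A(-15) + Z(-5, h))*(-191) = ((-15)² + (-9/4 - 5))*(-191) = (225 - 29/4)*(-191) = (871/4)*(-191) = -166361/4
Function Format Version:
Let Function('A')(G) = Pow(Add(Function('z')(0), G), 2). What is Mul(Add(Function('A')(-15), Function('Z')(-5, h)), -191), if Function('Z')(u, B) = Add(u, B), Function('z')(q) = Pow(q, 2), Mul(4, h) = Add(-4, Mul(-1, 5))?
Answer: Rational(-166361, 4) ≈ -41590.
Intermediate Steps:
h = Rational(-9, 4) (h = Mul(Rational(1, 4), Add(-4, Mul(-1, 5))) = Mul(Rational(1, 4), Add(-4, -5)) = Mul(Rational(1, 4), -9) = Rational(-9, 4) ≈ -2.2500)
Function('A')(G) = Pow(G, 2) (Function('A')(G) = Pow(Add(Pow(0, 2), G), 2) = Pow(Add(0, G), 2) = Pow(G, 2))
Function('Z')(u, B) = Add(B, u)
Mul(Add(Function('A')(-15), Function('Z')(-5, h)), -191) = Mul(Add(Pow(-15, 2), Add(Rational(-9, 4), -5)), -191) = Mul(Add(225, Rational(-29, 4)), -191) = Mul(Rational(871, 4), -191) = Rational(-166361, 4)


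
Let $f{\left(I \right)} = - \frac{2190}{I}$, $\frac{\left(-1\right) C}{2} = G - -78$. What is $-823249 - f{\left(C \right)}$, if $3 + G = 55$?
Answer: $- \frac{21404693}{26} \approx -8.2326 \cdot 10^{5}$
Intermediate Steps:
$G = 52$ ($G = -3 + 55 = 52$)
$C = -260$ ($C = - 2 \left(52 - -78\right) = - 2 \left(52 + 78\right) = \left(-2\right) 130 = -260$)
$-823249 - f{\left(C \right)} = -823249 - - \frac{2190}{-260} = -823249 - \left(-2190\right) \left(- \frac{1}{260}\right) = -823249 - \frac{219}{26} = - \frac{21404693}{26}$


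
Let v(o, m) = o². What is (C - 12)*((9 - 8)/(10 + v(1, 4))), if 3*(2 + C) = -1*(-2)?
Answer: -40/33 ≈ -1.2121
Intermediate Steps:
C = -4/3 (C = -2 + (-1*(-2))/3 = -2 + (⅓)*2 = -2 + ⅔ = -4/3 ≈ -1.3333)
(C - 12)*((9 - 8)/(10 + v(1, 4))) = (-4/3 - 12)*((9 - 8)/(10 + 1²)) = -40/(3*(10 + 1)) = -40/(3*11) = -40/3*1/11 = -40/33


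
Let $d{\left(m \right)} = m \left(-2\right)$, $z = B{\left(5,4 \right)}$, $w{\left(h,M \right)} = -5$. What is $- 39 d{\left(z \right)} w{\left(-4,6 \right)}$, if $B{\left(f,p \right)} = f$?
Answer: $-1950$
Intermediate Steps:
$z = 5$
$d{\left(m \right)} = - 2 m$
$- 39 d{\left(z \right)} w{\left(-4,6 \right)} = - 39 \left(\left(-2\right) 5\right) \left(-5\right) = \left(-39\right) \left(-10\right) \left(-5\right) = 390 \left(-5\right) = -1950$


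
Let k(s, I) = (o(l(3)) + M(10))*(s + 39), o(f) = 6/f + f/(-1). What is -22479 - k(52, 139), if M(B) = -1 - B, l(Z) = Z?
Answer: -21387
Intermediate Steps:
o(f) = -f + 6/f (o(f) = 6/f + f*(-1) = 6/f - f = -f + 6/f)
k(s, I) = -468 - 12*s (k(s, I) = ((-1*3 + 6/3) + (-1 - 1*10))*(s + 39) = ((-3 + 6*(⅓)) + (-1 - 10))*(39 + s) = ((-3 + 2) - 11)*(39 + s) = (-1 - 11)*(39 + s) = -12*(39 + s) = -468 - 12*s)
-22479 - k(52, 139) = -22479 - (-468 - 12*52) = -22479 - (-468 - 624) = -22479 - 1*(-1092) = -22479 + 1092 = -21387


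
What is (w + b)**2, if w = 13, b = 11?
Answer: 576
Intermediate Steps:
(w + b)**2 = (13 + 11)**2 = 24**2 = 576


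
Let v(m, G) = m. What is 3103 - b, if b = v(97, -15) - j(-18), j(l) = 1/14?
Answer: 42085/14 ≈ 3006.1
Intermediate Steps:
j(l) = 1/14
b = 1357/14 (b = 97 - 1*1/14 = 97 - 1/14 = 1357/14 ≈ 96.929)
3103 - b = 3103 - 1*1357/14 = 3103 - 1357/14 = 42085/14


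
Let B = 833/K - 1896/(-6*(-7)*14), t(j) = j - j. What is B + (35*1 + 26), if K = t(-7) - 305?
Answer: 822638/14945 ≈ 55.044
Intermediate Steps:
t(j) = 0
K = -305 (K = 0 - 305 = -305)
B = -89007/14945 (B = 833/(-305) - 1896/(-6*(-7)*14) = 833*(-1/305) - 1896/(42*14) = -833/305 - 1896/588 = -833/305 - 1896*1/588 = -833/305 - 158/49 = -89007/14945 ≈ -5.9556)
B + (35*1 + 26) = -89007/14945 + (35*1 + 26) = -89007/14945 + (35 + 26) = -89007/14945 + 61 = 822638/14945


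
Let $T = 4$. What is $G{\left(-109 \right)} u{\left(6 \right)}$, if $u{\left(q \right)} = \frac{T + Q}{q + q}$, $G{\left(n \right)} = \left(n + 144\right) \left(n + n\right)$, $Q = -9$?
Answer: $\frac{19075}{6} \approx 3179.2$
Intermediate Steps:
$G{\left(n \right)} = 2 n \left(144 + n\right)$ ($G{\left(n \right)} = \left(144 + n\right) 2 n = 2 n \left(144 + n\right)$)
$u{\left(q \right)} = - \frac{5}{2 q}$ ($u{\left(q \right)} = \frac{4 - 9}{q + q} = - \frac{5}{2 q}$)
$G{\left(-109 \right)} u{\left(6 \right)} = 2 \left(-109\right) \left(144 - 109\right) \left(- \frac{5}{2 \cdot 6}\right) = 2 \left(-109\right) 35 \left(\left(- \frac{5}{2}\right) \frac{1}{6}\right) = \left(-7630\right) \left(- \frac{5}{12}\right) = \frac{19075}{6}$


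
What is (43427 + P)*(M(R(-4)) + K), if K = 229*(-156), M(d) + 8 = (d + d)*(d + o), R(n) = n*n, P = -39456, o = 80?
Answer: -129692860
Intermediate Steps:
R(n) = n²
M(d) = -8 + 2*d*(80 + d) (M(d) = -8 + (d + d)*(d + 80) = -8 + (2*d)*(80 + d) = -8 + 2*d*(80 + d))
K = -35724
(43427 + P)*(M(R(-4)) + K) = (43427 - 39456)*((-8 + 2*((-4)²)² + 160*(-4)²) - 35724) = 3971*((-8 + 2*16² + 160*16) - 35724) = 3971*((-8 + 2*256 + 2560) - 35724) = 3971*((-8 + 512 + 2560) - 35724) = 3971*(3064 - 35724) = 3971*(-32660) = -129692860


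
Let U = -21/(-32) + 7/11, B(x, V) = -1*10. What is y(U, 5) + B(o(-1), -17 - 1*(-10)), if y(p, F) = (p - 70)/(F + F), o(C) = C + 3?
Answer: -11877/704 ≈ -16.871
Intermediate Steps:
o(C) = 3 + C
B(x, V) = -10
U = 455/352 (U = -21*(-1/32) + 7*(1/11) = 21/32 + 7/11 = 455/352 ≈ 1.2926)
y(p, F) = (-70 + p)/(2*F) (y(p, F) = (-70 + p)/((2*F)) = (-70 + p)*(1/(2*F)) = (-70 + p)/(2*F))
y(U, 5) + B(o(-1), -17 - 1*(-10)) = (½)*(-70 + 455/352)/5 - 10 = (½)*(⅕)*(-24185/352) - 10 = -4837/704 - 10 = -11877/704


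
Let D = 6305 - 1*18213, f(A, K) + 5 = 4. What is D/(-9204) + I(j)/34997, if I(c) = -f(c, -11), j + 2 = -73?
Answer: 8014490/6194469 ≈ 1.2938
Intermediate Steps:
j = -75 (j = -2 - 73 = -75)
f(A, K) = -1 (f(A, K) = -5 + 4 = -1)
I(c) = 1 (I(c) = -1*(-1) = 1)
D = -11908 (D = 6305 - 18213 = -11908)
D/(-9204) + I(j)/34997 = -11908/(-9204) + 1/34997 = -11908*(-1/9204) + 1*(1/34997) = 229/177 + 1/34997 = 8014490/6194469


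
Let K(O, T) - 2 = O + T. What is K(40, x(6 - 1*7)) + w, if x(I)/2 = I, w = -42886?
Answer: -42846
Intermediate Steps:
x(I) = 2*I
K(O, T) = 2 + O + T (K(O, T) = 2 + (O + T) = 2 + O + T)
K(40, x(6 - 1*7)) + w = (2 + 40 + 2*(6 - 1*7)) - 42886 = (2 + 40 + 2*(6 - 7)) - 42886 = (2 + 40 + 2*(-1)) - 42886 = (2 + 40 - 2) - 42886 = 40 - 42886 = -42846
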